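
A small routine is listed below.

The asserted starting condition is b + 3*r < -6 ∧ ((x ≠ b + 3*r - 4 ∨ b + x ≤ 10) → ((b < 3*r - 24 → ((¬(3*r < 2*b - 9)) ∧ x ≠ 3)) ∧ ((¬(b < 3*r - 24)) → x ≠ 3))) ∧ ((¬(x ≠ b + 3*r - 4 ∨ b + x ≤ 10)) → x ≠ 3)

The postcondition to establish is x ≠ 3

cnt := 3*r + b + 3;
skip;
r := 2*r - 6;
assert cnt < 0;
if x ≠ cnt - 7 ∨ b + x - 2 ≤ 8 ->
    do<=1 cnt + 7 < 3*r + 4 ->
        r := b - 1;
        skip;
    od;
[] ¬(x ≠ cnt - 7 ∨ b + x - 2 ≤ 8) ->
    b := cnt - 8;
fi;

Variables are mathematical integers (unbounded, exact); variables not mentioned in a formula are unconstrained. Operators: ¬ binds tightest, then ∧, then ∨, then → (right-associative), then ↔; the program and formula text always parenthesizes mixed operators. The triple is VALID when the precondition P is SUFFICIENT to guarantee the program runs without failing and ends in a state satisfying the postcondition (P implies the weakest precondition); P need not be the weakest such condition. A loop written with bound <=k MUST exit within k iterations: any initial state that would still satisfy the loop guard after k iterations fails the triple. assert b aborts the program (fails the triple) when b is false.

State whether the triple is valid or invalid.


Working backward. After the program, x ≠ 3 must hold.
Then branch requires (cnt < 3*r - 3 → ((¬(cnt < 3*b - 6)) ∧ x ≠ 3)) ∧ ((¬(cnt < 3*r - 3)) → x ≠ 3); else branch requires x ≠ 3.
Before the if: ((x ≠ cnt - 7 ∨ b + x ≤ 10) → ((cnt < 3*r - 3 → ((¬(cnt < 3*b - 6)) ∧ x ≠ 3)) ∧ ((¬(cnt < 3*r - 3)) → x ≠ 3))) ∧ ((¬(x ≠ cnt - 7 ∨ b + x ≤ 10)) → x ≠ 3)
Before assert cnt < 0: cnt < 0 ∧ ((x ≠ cnt - 7 ∨ b + x ≤ 10) → ((cnt < 3*r - 3 → ((¬(cnt < 3*b - 6)) ∧ x ≠ 3)) ∧ ((¬(cnt < 3*r - 3)) → x ≠ 3))) ∧ ((¬(x ≠ cnt - 7 ∨ b + x ≤ 10)) → x ≠ 3)
Before r := 2*r - 6: cnt < 0 ∧ ((x ≠ cnt - 7 ∨ b + x ≤ 10) → ((cnt < 6*r - 21 → ((¬(cnt < 3*b - 6)) ∧ x ≠ 3)) ∧ ((¬(cnt < 6*r - 21)) → x ≠ 3))) ∧ ((¬(x ≠ cnt - 7 ∨ b + x ≤ 10)) → x ≠ 3)
Before skip: cnt < 0 ∧ ((x ≠ cnt - 7 ∨ b + x ≤ 10) → ((cnt < 6*r - 21 → ((¬(cnt < 3*b - 6)) ∧ x ≠ 3)) ∧ ((¬(cnt < 6*r - 21)) → x ≠ 3))) ∧ ((¬(x ≠ cnt - 7 ∨ b + x ≤ 10)) → x ≠ 3)
Before cnt := 3*r + b + 3: b + 3*r < -3 ∧ ((x ≠ b + 3*r - 4 ∨ b + x ≤ 10) → ((b < 3*r - 24 → ((¬(3*r < 2*b - 9)) ∧ x ≠ 3)) ∧ ((¬(b < 3*r - 24)) → x ≠ 3))) ∧ ((¬(x ≠ b + 3*r - 4 ∨ b + x ≤ 10)) → x ≠ 3)
The weakest precondition is b + 3*r < -3 ∧ ((x ≠ b + 3*r - 4 ∨ b + x ≤ 10) → ((b < 3*r - 24 → ((¬(3*r < 2*b - 9)) ∧ x ≠ 3)) ∧ ((¬(b < 3*r - 24)) → x ≠ 3))) ∧ ((¬(x ≠ b + 3*r - 4 ∨ b + x ≤ 10)) → x ≠ 3).
Check whether b + 3*r < -6 ∧ ((x ≠ b + 3*r - 4 ∨ b + x ≤ 10) → ((b < 3*r - 24 → ((¬(3*r < 2*b - 9)) ∧ x ≠ 3)) ∧ ((¬(b < 3*r - 24)) → x ≠ 3))) ∧ ((¬(x ≠ b + 3*r - 4 ∨ b + x ≤ 10)) → x ≠ 3) implies it.
Every state satisfying the precondition satisfies the weakest precondition: the implication holds.
Answer: valid


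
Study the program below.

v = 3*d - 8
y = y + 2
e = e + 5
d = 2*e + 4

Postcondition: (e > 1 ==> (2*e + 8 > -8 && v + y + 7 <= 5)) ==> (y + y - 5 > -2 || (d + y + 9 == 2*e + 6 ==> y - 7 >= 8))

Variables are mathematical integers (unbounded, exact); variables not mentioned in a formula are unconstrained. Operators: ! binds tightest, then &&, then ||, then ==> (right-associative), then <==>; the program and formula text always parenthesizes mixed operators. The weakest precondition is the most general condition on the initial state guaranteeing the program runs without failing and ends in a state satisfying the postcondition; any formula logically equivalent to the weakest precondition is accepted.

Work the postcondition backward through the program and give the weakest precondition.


Working backward. After the program, the postcondition (e > 1 ==> (2*e + 8 > -8 && v + y + 7 <= 5)) ==> (y + y - 5 > -2 || (d + y + 9 == 2*e + 6 ==> y - 7 >= 8)) must hold; in canonical form it is (e > 1 ==> (2*e > -16 && v + y <= -2)) ==> (2*y > 3 || (d + y == 2*e - 3 ==> y >= 15)).
Before d := 2*e + 4: (e > 1 ==> (2*e > -16 && v + y <= -2)) ==> (2*y > 3 || (y == -7 ==> y >= 15))
Before e := e + 5: (e > -4 ==> (2*e > -26 && v + y <= -2)) ==> (2*y > 3 || (y == -7 ==> y >= 15))
Before y := y + 2: (e > -4 ==> (2*e > -26 && v + y <= -4)) ==> (2*y > -1 || (y == -9 ==> y >= 13))
Before v := 3*d - 8: (e > -4 ==> (2*e > -26 && 3*d + y <= 4)) ==> (2*y > -1 || (y == -9 ==> y >= 13))
Answer: WP = (e > -4 ==> (2*e > -26 && 3*d + y <= 4)) ==> (2*y > -1 || (y == -9 ==> y >= 13))


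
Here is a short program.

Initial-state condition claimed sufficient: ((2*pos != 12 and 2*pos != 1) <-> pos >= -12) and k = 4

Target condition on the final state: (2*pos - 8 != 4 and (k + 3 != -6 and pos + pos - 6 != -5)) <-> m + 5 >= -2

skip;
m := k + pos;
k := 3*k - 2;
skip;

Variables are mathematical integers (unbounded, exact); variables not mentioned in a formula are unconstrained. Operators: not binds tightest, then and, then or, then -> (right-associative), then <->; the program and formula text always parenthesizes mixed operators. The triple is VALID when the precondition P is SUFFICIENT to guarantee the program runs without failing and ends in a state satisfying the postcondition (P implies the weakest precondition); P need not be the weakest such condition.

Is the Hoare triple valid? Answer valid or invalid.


Working backward. After the program, the postcondition (2*pos - 8 != 4 and (k + 3 != -6 and pos + pos - 6 != -5)) <-> m + 5 >= -2 must hold; in canonical form it is (2*pos != 12 and k != -9 and 2*pos != 1) <-> m >= -7.
Before skip: (2*pos != 12 and k != -9 and 2*pos != 1) <-> m >= -7
Before k := 3*k - 2: (2*pos != 12 and 3*k != -7 and 2*pos != 1) <-> m >= -7
Before m := k + pos: (2*pos != 12 and 3*k != -7 and 2*pos != 1) <-> k + pos >= -7
Before skip: (2*pos != 12 and 3*k != -7 and 2*pos != 1) <-> k + pos >= -7
The weakest precondition is (2*pos != 12 and 3*k != -7 and 2*pos != 1) <-> k + pos >= -7.
Check whether ((2*pos != 12 and 2*pos != 1) <-> pos >= -12) and k = 4 implies it.
Countermodel: at the initial state k = 4, pos = -12, the precondition holds but the weakest precondition fails.
Answer: invalid


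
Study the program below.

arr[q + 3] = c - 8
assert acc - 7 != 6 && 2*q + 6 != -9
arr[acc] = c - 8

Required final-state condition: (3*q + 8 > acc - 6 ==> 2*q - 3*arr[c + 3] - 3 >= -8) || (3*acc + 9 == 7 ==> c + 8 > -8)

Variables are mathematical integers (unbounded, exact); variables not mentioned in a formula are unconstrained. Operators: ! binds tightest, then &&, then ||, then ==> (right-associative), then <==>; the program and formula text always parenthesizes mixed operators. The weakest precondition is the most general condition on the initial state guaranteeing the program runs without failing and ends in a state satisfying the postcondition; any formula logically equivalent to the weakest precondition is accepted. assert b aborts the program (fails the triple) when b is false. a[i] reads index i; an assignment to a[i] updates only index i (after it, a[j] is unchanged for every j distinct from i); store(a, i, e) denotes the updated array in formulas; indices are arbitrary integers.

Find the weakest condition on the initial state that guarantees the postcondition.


Working backward. After the program, the postcondition (3*q + 8 > acc - 6 ==> 2*q - 3*arr[c + 3] - 3 >= -8) || (3*acc + 9 == 7 ==> c + 8 > -8) must hold; in canonical form it is (3*q > acc - 14 ==> 2*q >= 3*arr[c + 3] - 5) || (3*acc == -2 ==> c > -16).
Before arr[acc] := c - 8: (3*q > acc - 14 ==> 2*q >= 3*store(arr, acc, c - 8)[c + 3] - 5) || (3*acc == -2 ==> c > -16)
Before assert acc - 7 != 6 && 2*q + 6 != -9: acc != 13 && 2*q != -15 && ((3*q > acc - 14 ==> 2*q >= 3*store(arr, acc, c - 8)[c + 3] - 5) || (3*acc == -2 ==> c > -16))
Before arr[q + 3] := c - 8: acc != 13 && 2*q != -15 && ((3*q > acc - 14 ==> 2*q >= 3*store(store(arr, q + 3, c - 8), acc, c - 8)[c + 3] - 5) || (3*acc == -2 ==> c > -16))
Answer: WP = acc != 13 && 2*q != -15 && ((3*q > acc - 14 ==> 2*q >= 3*store(store(arr, q + 3, c - 8), acc, c - 8)[c + 3] - 5) || (3*acc == -2 ==> c > -16))


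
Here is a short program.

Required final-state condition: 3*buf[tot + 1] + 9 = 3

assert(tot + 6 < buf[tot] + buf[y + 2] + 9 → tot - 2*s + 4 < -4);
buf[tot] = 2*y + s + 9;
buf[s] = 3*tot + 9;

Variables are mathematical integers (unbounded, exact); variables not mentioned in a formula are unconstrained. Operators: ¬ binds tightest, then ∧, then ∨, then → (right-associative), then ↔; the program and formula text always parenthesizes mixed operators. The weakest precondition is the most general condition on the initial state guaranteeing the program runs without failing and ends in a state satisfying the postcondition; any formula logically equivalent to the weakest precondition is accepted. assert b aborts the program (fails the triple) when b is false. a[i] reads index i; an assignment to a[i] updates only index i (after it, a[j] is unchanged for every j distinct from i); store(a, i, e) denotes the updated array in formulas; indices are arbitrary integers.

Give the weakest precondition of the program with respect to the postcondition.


Working backward. After the program, the postcondition 3*buf[tot + 1] + 9 = 3 must hold; in canonical form it is 3*buf[tot + 1] = -6.
Before buf[s] := 3*tot + 9: 3*store(buf, s, 3*tot + 9)[tot + 1] = -6
Before buf[tot] := 2*y + s + 9: 3*store(store(buf, tot, s + 2*y + 9), s, 3*tot + 9)[tot + 1] = -6
Before assert tot + 6 < buf[tot] + buf[y + 2] + 9 → tot - 2*s + 4 < -4: (tot < buf[y + 2] + buf[tot] + 3 → tot < 2*s - 8) ∧ 3*store(store(buf, tot, s + 2*y + 9), s, 3*tot + 9)[tot + 1] = -6
Answer: WP = (tot < buf[y + 2] + buf[tot] + 3 → tot < 2*s - 8) ∧ 3*store(store(buf, tot, s + 2*y + 9), s, 3*tot + 9)[tot + 1] = -6


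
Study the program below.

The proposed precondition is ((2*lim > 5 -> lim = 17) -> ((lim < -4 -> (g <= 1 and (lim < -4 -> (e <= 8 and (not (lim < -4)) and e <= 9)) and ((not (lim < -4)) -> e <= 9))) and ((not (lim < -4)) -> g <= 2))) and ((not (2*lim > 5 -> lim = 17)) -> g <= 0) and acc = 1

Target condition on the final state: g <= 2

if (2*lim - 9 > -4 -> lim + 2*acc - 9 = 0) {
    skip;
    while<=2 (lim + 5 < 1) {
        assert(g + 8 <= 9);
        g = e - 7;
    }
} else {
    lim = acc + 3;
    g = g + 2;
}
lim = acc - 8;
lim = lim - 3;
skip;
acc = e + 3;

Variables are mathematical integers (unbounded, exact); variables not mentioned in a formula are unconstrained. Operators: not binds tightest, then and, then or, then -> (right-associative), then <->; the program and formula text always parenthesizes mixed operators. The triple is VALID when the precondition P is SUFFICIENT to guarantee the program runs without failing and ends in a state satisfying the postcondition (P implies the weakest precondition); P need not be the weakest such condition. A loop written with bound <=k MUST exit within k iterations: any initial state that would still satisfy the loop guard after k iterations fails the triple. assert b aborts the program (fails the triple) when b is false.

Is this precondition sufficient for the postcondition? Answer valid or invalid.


Working backward. After the program, g <= 2 must hold.
Before acc := e + 3: g <= 2
Before skip: g <= 2
Before lim := lim - 3: g <= 2
Before lim := acc - 8: g <= 2
Then branch requires (lim < -4 -> (g <= 1 and (lim < -4 -> (e <= 8 and (not (lim < -4)) and e <= 9)) and ((not (lim < -4)) -> e <= 9))) and ((not (lim < -4)) -> g <= 2); else branch requires g <= 0.
Before the if: ((2*lim > 5 -> 2*acc + lim = 9) -> ((lim < -4 -> (g <= 1 and (lim < -4 -> (e <= 8 and (not (lim < -4)) and e <= 9)) and ((not (lim < -4)) -> e <= 9))) and ((not (lim < -4)) -> g <= 2))) and ((not (2*lim > 5 -> 2*acc + lim = 9)) -> g <= 0)
The weakest precondition is ((2*lim > 5 -> 2*acc + lim = 9) -> ((lim < -4 -> (g <= 1 and (lim < -4 -> (e <= 8 and (not (lim < -4)) and e <= 9)) and ((not (lim < -4)) -> e <= 9))) and ((not (lim < -4)) -> g <= 2))) and ((not (2*lim > 5 -> 2*acc + lim = 9)) -> g <= 0).
Check whether ((2*lim > 5 -> lim = 17) -> ((lim < -4 -> (g <= 1 and (lim < -4 -> (e <= 8 and (not (lim < -4)) and e <= 9)) and ((not (lim < -4)) -> e <= 9))) and ((not (lim < -4)) -> g <= 2))) and ((not (2*lim > 5 -> lim = 17)) -> g <= 0) and acc = 1 implies it.
Countermodel: at the initial state acc = 1, e = 0, g = 1, lim = 17, the precondition holds but the weakest precondition fails.
Answer: invalid


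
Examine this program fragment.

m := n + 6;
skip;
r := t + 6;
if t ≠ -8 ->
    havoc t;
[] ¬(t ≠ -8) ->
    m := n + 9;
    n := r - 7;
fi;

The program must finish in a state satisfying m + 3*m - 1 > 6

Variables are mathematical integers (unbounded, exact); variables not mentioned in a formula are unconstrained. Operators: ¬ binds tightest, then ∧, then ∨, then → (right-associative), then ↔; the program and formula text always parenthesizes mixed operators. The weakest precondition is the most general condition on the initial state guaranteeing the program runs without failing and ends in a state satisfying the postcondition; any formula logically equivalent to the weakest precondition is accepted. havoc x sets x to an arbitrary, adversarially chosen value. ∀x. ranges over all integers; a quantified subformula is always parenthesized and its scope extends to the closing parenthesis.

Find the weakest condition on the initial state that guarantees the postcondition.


Working backward. After the program, the postcondition m + 3*m - 1 > 6 must hold; in canonical form it is 4*m > 7.
Then branch requires 4*m > 7; else branch requires 4*n > -29.
Before the if: (t ≠ -8 → 4*m > 7) ∧ ((¬(t ≠ -8)) → 4*n > -29)
Before r := t + 6: (t ≠ -8 → 4*m > 7) ∧ ((¬(t ≠ -8)) → 4*n > -29)
Before skip: (t ≠ -8 → 4*m > 7) ∧ ((¬(t ≠ -8)) → 4*n > -29)
Before m := n + 6: (t ≠ -8 → 4*n > -17) ∧ ((¬(t ≠ -8)) → 4*n > -29)
Answer: WP = (t ≠ -8 → 4*n > -17) ∧ ((¬(t ≠ -8)) → 4*n > -29)


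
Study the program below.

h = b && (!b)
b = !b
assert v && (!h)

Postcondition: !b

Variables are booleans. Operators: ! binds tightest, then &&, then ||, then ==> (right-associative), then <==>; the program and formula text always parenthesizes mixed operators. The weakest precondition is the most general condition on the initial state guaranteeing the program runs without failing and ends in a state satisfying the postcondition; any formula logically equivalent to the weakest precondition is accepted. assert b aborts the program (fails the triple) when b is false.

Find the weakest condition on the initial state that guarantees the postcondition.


Working backward. After the program, !b must hold.
Before assert v && (!h): v && (!h) && (!b)
Before b := !b: v && (!h) && b
Before h := b && (!b): v && b
Answer: WP = v && b


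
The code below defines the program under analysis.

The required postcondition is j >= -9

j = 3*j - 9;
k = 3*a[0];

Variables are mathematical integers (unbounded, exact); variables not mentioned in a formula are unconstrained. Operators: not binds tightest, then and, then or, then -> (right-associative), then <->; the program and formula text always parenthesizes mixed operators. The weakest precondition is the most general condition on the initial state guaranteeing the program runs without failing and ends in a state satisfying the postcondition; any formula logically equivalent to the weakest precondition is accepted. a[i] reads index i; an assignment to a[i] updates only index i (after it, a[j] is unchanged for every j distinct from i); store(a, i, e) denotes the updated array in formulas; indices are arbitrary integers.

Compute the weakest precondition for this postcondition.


Working backward. After the program, j >= -9 must hold.
Before k := 3*a[0]: j >= -9
Before j := 3*j - 9: 3*j >= 0
Answer: WP = 3*j >= 0


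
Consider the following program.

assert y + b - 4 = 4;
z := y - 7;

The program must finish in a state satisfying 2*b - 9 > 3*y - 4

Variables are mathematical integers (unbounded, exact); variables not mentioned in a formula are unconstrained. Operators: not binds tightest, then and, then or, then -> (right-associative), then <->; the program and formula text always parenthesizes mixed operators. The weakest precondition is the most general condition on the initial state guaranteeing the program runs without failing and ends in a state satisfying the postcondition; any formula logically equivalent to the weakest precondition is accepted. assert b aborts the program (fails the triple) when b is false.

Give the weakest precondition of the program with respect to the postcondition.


Working backward. After the program, the postcondition 2*b - 9 > 3*y - 4 must hold; in canonical form it is 2*b > 3*y + 5.
Before z := y - 7: 2*b > 3*y + 5
Before assert y + b - 4 = 4: b + y = 8 and 2*b > 3*y + 5
Answer: WP = b + y = 8 and 2*b > 3*y + 5


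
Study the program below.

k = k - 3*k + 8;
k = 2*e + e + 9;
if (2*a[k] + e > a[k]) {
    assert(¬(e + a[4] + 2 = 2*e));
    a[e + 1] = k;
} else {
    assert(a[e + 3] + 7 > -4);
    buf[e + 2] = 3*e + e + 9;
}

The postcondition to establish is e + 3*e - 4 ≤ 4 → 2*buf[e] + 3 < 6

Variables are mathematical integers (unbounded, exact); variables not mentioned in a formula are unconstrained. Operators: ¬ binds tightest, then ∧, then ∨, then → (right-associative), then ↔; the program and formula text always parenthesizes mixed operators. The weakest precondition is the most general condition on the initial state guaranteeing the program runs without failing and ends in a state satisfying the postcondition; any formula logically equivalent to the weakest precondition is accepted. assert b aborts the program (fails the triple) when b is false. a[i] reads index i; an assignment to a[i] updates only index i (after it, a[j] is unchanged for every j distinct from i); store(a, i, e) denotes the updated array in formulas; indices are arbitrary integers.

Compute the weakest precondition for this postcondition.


Working backward. After the program, the postcondition e + 3*e - 4 ≤ 4 → 2*buf[e] + 3 < 6 must hold; in canonical form it is 4*e ≤ 8 → 2*buf[e] < 3.
Then branch requires (¬(a[4] = e - 2)) ∧ (4*e ≤ 8 → 2*buf[e] < 3); else branch requires a[e + 3] > -11 ∧ (4*e ≤ 8 → 2*store(buf, e + 2, 4*e + 9)[e] < 3).
Before the if: (a[k] + e > 0 → ((¬(a[4] = e - 2)) ∧ (4*e ≤ 8 → 2*buf[e] < 3))) ∧ ((¬(a[k] + e > 0)) → (a[e + 3] > -11 ∧ (4*e ≤ 8 → 2*store(buf, e + 2, 4*e + 9)[e] < 3)))
Before k := 2*e + e + 9: (a[3*e + 9] + e > 0 → ((¬(a[4] = e - 2)) ∧ (4*e ≤ 8 → 2*buf[e] < 3))) ∧ ((¬(a[3*e + 9] + e > 0)) → (a[e + 3] > -11 ∧ (4*e ≤ 8 → 2*store(buf, e + 2, 4*e + 9)[e] < 3)))
Before k := k - 3*k + 8: (a[3*e + 9] + e > 0 → ((¬(a[4] = e - 2)) ∧ (4*e ≤ 8 → 2*buf[e] < 3))) ∧ ((¬(a[3*e + 9] + e > 0)) → (a[e + 3] > -11 ∧ (4*e ≤ 8 → 2*store(buf, e + 2, 4*e + 9)[e] < 3)))
Answer: WP = (a[3*e + 9] + e > 0 → ((¬(a[4] = e - 2)) ∧ (4*e ≤ 8 → 2*buf[e] < 3))) ∧ ((¬(a[3*e + 9] + e > 0)) → (a[e + 3] > -11 ∧ (4*e ≤ 8 → 2*store(buf, e + 2, 4*e + 9)[e] < 3)))


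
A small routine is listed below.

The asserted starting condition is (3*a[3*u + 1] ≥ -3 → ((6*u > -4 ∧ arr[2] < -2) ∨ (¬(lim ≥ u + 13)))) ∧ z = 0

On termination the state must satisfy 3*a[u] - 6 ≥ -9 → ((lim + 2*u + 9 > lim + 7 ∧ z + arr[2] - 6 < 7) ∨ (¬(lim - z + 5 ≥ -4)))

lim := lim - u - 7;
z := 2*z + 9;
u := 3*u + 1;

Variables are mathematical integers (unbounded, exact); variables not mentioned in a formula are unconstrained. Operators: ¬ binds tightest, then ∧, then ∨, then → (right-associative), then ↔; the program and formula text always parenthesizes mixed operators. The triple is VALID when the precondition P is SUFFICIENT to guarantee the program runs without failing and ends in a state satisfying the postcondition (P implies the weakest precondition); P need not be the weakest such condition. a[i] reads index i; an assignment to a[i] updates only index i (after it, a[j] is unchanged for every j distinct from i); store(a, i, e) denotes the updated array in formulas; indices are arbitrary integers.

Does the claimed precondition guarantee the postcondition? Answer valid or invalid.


Working backward. After the program, the postcondition 3*a[u] - 6 ≥ -9 → ((lim + 2*u + 9 > lim + 7 ∧ z + arr[2] - 6 < 7) ∨ (¬(lim - z + 5 ≥ -4))) must hold; in canonical form it is 3*a[u] ≥ -3 → ((2*u > -2 ∧ arr[2] + z < 13) ∨ (¬(lim ≥ z - 9))).
Before u := 3*u + 1: 3*a[3*u + 1] ≥ -3 → ((6*u > -4 ∧ arr[2] + z < 13) ∨ (¬(lim ≥ z - 9)))
Before z := 2*z + 9: 3*a[3*u + 1] ≥ -3 → ((6*u > -4 ∧ arr[2] + 2*z < 4) ∨ (¬(lim ≥ 2*z)))
Before lim := lim - u - 7: 3*a[3*u + 1] ≥ -3 → ((6*u > -4 ∧ arr[2] + 2*z < 4) ∨ (¬(lim ≥ u + 2*z + 7)))
The weakest precondition is 3*a[3*u + 1] ≥ -3 → ((6*u > -4 ∧ arr[2] + 2*z < 4) ∨ (¬(lim ≥ u + 2*z + 7))).
Check whether (3*a[3*u + 1] ≥ -3 → ((6*u > -4 ∧ arr[2] < -2) ∨ (¬(lim ≥ u + 13)))) ∧ z = 0 implies it.
Countermodel: at the initial state a = {[-2] = -1, [2] = -1, elsewhere -1}, arr = {[-2] = -3, [2] = -3, elsewhere -3}, lim = 6, u = -1, z = 0, the precondition holds but the weakest precondition fails.
Answer: invalid


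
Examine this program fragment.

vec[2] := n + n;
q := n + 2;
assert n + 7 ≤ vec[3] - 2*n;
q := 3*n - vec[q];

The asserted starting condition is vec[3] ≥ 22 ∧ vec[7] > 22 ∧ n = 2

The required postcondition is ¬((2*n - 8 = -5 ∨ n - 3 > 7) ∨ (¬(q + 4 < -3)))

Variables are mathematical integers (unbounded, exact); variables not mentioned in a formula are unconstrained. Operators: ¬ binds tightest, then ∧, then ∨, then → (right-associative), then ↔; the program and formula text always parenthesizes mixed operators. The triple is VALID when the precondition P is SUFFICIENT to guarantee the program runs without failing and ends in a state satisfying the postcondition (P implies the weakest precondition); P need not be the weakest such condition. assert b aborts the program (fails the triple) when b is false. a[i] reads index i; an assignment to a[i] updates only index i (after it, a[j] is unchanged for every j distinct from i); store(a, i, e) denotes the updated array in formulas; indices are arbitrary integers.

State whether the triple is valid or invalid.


Working backward. After the program, the postcondition ¬((2*n - 8 = -5 ∨ n - 3 > 7) ∨ (¬(q + 4 < -3))) must hold; in canonical form it is ¬(2*n = 3 ∨ n > 10 ∨ (¬(q < -7))).
Before q := 3*n - vec[q]: ¬(2*n = 3 ∨ n > 10 ∨ (¬(3*n < vec[q] - 7)))
Before assert n + 7 ≤ vec[3] - 2*n: 3*n ≤ vec[3] - 7 ∧ (¬(2*n = 3 ∨ n > 10 ∨ (¬(3*n < vec[q] - 7))))
Before q := n + 2: 3*n ≤ vec[3] - 7 ∧ (¬(2*n = 3 ∨ n > 10 ∨ (¬(3*n < vec[n + 2] - 7))))
Before vec[2] := n + n: 3*n ≤ vec[3] - 7 ∧ (¬(2*n = 3 ∨ n > 10 ∨ (¬(3*n < store(vec, 2, 2*n)[n + 2] - 7))))
The weakest precondition is 3*n ≤ vec[3] - 7 ∧ (¬(2*n = 3 ∨ n > 10 ∨ (¬(3*n < store(vec, 2, 2*n)[n + 2] - 7)))).
Check whether vec[3] ≥ 22 ∧ vec[7] > 22 ∧ n = 2 implies it.
Countermodel: at the initial state n = 2, vec = {[2] = 23, [3] = 22, [4] = 0, [7] = 23, elsewhere 23}, the precondition holds but the weakest precondition fails.
Answer: invalid


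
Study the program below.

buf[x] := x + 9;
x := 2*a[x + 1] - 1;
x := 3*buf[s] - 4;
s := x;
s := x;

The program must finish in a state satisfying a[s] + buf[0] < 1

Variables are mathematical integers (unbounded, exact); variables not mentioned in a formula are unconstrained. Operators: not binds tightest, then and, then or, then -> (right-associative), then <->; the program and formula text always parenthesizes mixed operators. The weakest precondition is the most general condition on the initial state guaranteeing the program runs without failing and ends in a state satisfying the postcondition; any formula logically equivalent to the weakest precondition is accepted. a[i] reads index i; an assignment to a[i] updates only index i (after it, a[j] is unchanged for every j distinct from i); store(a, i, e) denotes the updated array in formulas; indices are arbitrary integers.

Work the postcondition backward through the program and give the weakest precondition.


Working backward. After the program, a[s] + buf[0] < 1 must hold.
Before s := x: a[x] + buf[0] < 1
Before s := x: a[x] + buf[0] < 1
Before x := 3*buf[s] - 4: a[3*buf[s] - 4] + buf[0] < 1
Before x := 2*a[x + 1] - 1: a[3*buf[s] - 4] + buf[0] < 1
Before buf[x] := x + 9: a[3*store(buf, x, x + 9)[s] - 4] + store(buf, x, x + 9)[0] < 1
Answer: WP = a[3*store(buf, x, x + 9)[s] - 4] + store(buf, x, x + 9)[0] < 1


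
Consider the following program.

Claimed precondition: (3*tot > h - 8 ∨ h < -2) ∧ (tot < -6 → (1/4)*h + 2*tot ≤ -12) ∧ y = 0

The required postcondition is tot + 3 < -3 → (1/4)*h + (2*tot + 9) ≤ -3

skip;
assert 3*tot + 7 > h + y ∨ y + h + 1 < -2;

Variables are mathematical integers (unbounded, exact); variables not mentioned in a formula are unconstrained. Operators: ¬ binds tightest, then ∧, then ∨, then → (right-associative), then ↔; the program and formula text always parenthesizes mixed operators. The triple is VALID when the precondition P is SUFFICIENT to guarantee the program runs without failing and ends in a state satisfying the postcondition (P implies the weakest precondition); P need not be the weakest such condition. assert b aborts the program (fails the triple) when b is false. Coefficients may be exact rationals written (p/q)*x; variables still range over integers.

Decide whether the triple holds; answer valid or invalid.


Working backward. After the program, the postcondition tot + 3 < -3 → (1/4)*h + (2*tot + 9) ≤ -3 must hold; in canonical form it is tot < -6 → (1/4)*h + 2*tot ≤ -12.
Before assert 3*tot + 7 > h + y ∨ y + h + 1 < -2: (3*tot > h + y - 7 ∨ h + y < -3) ∧ (tot < -6 → (1/4)*h + 2*tot ≤ -12)
Before skip: (3*tot > h + y - 7 ∨ h + y < -3) ∧ (tot < -6 → (1/4)*h + 2*tot ≤ -12)
The weakest precondition is (3*tot > h + y - 7 ∨ h + y < -3) ∧ (tot < -6 → (1/4)*h + 2*tot ≤ -12).
Check whether (3*tot > h - 8 ∨ h < -2) ∧ (tot < -6 → (1/4)*h + 2*tot ≤ -12) ∧ y = 0 implies it.
Countermodel: at the initial state h = -3, tot = -4, y = 0, the precondition holds but the weakest precondition fails.
Answer: invalid


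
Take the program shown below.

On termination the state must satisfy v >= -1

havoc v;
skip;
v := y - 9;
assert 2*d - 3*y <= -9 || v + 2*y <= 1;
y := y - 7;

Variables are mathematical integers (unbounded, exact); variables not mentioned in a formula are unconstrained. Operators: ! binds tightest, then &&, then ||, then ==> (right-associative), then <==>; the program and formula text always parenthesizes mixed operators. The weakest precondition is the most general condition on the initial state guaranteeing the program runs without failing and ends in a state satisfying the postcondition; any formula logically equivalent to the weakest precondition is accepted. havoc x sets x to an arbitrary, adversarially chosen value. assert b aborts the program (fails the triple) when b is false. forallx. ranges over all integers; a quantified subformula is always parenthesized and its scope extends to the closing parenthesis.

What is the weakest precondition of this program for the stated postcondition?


Working backward. After the program, v >= -1 must hold.
Before y := y - 7: v >= -1
Before assert 2*d - 3*y <= -9 || v + 2*y <= 1: (2*d <= 3*y - 9 || v + 2*y <= 1) && v >= -1
Before v := y - 9: (2*d <= 3*y - 9 || 3*y <= 10) && y >= 8
Before skip: (2*d <= 3*y - 9 || 3*y <= 10) && y >= 8
Before havoc v: (2*d <= 3*y - 9 || 3*y <= 10) && y >= 8
Answer: WP = (2*d <= 3*y - 9 || 3*y <= 10) && y >= 8


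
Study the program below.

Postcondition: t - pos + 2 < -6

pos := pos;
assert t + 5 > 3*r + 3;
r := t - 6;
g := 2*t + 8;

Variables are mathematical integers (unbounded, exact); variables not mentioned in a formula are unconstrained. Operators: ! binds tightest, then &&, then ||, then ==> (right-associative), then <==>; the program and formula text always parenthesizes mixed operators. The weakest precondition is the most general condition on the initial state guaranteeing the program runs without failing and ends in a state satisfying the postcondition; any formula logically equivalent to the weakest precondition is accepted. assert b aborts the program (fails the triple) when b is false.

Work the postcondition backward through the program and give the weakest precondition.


Working backward. After the program, the postcondition t - pos + 2 < -6 must hold; in canonical form it is t < pos - 8.
Before g := 2*t + 8: t < pos - 8
Before r := t - 6: t < pos - 8
Before assert t + 5 > 3*r + 3: t > 3*r - 2 && t < pos - 8
Before pos := pos: t > 3*r - 2 && t < pos - 8
Answer: WP = t > 3*r - 2 && t < pos - 8


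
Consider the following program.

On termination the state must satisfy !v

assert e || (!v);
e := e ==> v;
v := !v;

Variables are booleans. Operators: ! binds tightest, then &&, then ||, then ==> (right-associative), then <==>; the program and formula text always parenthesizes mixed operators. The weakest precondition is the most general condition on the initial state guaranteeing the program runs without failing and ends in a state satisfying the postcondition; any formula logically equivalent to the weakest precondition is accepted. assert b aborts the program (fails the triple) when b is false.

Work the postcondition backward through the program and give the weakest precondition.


Working backward. After the program, !v must hold.
Before v := !v: v
Before e := e ==> v: v
Before assert e || (!v): (e || (!v)) && v
Answer: WP = (e || (!v)) && v


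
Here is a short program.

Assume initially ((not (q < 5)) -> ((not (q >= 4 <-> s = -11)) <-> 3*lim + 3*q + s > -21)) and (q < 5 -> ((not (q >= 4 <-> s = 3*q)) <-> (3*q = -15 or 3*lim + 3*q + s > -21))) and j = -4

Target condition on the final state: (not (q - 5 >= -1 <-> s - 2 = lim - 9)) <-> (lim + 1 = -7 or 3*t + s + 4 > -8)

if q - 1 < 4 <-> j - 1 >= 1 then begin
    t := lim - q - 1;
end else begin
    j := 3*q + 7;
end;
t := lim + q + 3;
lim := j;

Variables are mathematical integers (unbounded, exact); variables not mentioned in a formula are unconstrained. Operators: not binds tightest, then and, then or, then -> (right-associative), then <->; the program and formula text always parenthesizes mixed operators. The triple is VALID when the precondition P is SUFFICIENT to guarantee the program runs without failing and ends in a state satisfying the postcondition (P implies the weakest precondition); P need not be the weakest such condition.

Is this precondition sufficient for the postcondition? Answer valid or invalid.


Working backward. After the program, the postcondition (not (q - 5 >= -1 <-> s - 2 = lim - 9)) <-> (lim + 1 = -7 or 3*t + s + 4 > -8) must hold; in canonical form it is (not (q >= 4 <-> s = lim - 7)) <-> (lim = -8 or s + 3*t > -12).
Before lim := j: (not (q >= 4 <-> s = j - 7)) <-> (j = -8 or s + 3*t > -12)
Before t := lim + q + 3: (not (q >= 4 <-> s = j - 7)) <-> (j = -8 or 3*lim + 3*q + s > -21)
Then branch requires (not (q >= 4 <-> s = j - 7)) <-> (j = -8 or 3*lim + 3*q + s > -21); else branch requires (not (q >= 4 <-> s = 3*q)) <-> (3*q = -15 or 3*lim + 3*q + s > -21).
Before the if: ((q < 5 <-> j >= 2) -> ((not (q >= 4 <-> s = j - 7)) <-> (j = -8 or 3*lim + 3*q + s > -21))) and ((not (q < 5 <-> j >= 2)) -> ((not (q >= 4 <-> s = 3*q)) <-> (3*q = -15 or 3*lim + 3*q + s > -21)))
The weakest precondition is ((q < 5 <-> j >= 2) -> ((not (q >= 4 <-> s = j - 7)) <-> (j = -8 or 3*lim + 3*q + s > -21))) and ((not (q < 5 <-> j >= 2)) -> ((not (q >= 4 <-> s = 3*q)) <-> (3*q = -15 or 3*lim + 3*q + s > -21))).
Check whether ((not (q < 5)) -> ((not (q >= 4 <-> s = -11)) <-> 3*lim + 3*q + s > -21)) and (q < 5 -> ((not (q >= 4 <-> s = 3*q)) <-> (3*q = -15 or 3*lim + 3*q + s > -21))) and j = -4 implies it.
Every state satisfying the precondition satisfies the weakest precondition: the implication holds.
Answer: valid


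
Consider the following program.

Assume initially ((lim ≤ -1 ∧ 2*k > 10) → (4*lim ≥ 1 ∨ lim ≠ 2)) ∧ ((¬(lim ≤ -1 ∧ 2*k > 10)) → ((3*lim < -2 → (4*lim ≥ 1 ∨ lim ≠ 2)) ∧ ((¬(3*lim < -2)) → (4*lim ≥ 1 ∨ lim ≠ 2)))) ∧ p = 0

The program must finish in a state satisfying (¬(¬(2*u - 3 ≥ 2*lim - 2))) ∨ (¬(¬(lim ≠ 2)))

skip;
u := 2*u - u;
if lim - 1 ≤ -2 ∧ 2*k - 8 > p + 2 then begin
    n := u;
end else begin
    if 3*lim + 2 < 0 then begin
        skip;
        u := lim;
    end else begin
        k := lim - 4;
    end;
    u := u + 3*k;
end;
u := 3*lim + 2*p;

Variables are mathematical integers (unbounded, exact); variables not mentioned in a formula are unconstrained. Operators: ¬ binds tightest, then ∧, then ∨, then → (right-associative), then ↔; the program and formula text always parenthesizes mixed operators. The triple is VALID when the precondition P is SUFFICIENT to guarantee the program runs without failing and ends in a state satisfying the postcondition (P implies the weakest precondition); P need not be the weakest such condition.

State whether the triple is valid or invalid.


Working backward. After the program, the postcondition (¬(¬(2*u - 3 ≥ 2*lim - 2))) ∨ (¬(¬(lim ≠ 2))) must hold; in canonical form it is 2*u ≥ 2*lim + 1 ∨ lim ≠ 2.
Before u := 3*lim + 2*p: 4*lim + 4*p ≥ 1 ∨ lim ≠ 2
Then branch requires 4*lim + 4*p ≥ 1 ∨ lim ≠ 2; else branch requires (3*lim < -2 → (4*lim + 4*p ≥ 1 ∨ lim ≠ 2)) ∧ ((¬(3*lim < -2)) → (4*lim + 4*p ≥ 1 ∨ lim ≠ 2)).
Before the if: ((lim ≤ -1 ∧ 2*k > p + 10) → (4*lim + 4*p ≥ 1 ∨ lim ≠ 2)) ∧ ((¬(lim ≤ -1 ∧ 2*k > p + 10)) → ((3*lim < -2 → (4*lim + 4*p ≥ 1 ∨ lim ≠ 2)) ∧ ((¬(3*lim < -2)) → (4*lim + 4*p ≥ 1 ∨ lim ≠ 2))))
Before u := 2*u - u: ((lim ≤ -1 ∧ 2*k > p + 10) → (4*lim + 4*p ≥ 1 ∨ lim ≠ 2)) ∧ ((¬(lim ≤ -1 ∧ 2*k > p + 10)) → ((3*lim < -2 → (4*lim + 4*p ≥ 1 ∨ lim ≠ 2)) ∧ ((¬(3*lim < -2)) → (4*lim + 4*p ≥ 1 ∨ lim ≠ 2))))
Before skip: ((lim ≤ -1 ∧ 2*k > p + 10) → (4*lim + 4*p ≥ 1 ∨ lim ≠ 2)) ∧ ((¬(lim ≤ -1 ∧ 2*k > p + 10)) → ((3*lim < -2 → (4*lim + 4*p ≥ 1 ∨ lim ≠ 2)) ∧ ((¬(3*lim < -2)) → (4*lim + 4*p ≥ 1 ∨ lim ≠ 2))))
The weakest precondition is ((lim ≤ -1 ∧ 2*k > p + 10) → (4*lim + 4*p ≥ 1 ∨ lim ≠ 2)) ∧ ((¬(lim ≤ -1 ∧ 2*k > p + 10)) → ((3*lim < -2 → (4*lim + 4*p ≥ 1 ∨ lim ≠ 2)) ∧ ((¬(3*lim < -2)) → (4*lim + 4*p ≥ 1 ∨ lim ≠ 2)))).
Check whether ((lim ≤ -1 ∧ 2*k > 10) → (4*lim ≥ 1 ∨ lim ≠ 2)) ∧ ((¬(lim ≤ -1 ∧ 2*k > 10)) → ((3*lim < -2 → (4*lim ≥ 1 ∨ lim ≠ 2)) ∧ ((¬(3*lim < -2)) → (4*lim ≥ 1 ∨ lim ≠ 2)))) ∧ p = 0 implies it.
Every state satisfying the precondition satisfies the weakest precondition: the implication holds.
Answer: valid


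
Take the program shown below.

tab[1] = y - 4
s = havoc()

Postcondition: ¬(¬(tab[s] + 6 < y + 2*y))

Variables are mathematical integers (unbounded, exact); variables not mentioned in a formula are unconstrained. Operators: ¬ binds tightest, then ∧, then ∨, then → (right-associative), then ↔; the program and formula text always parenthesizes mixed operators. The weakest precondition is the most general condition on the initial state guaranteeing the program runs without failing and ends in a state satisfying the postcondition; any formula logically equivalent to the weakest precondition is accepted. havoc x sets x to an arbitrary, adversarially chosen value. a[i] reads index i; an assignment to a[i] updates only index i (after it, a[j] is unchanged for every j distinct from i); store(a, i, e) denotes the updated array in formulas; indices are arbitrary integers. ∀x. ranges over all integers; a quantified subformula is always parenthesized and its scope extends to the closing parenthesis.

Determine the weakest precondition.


Working backward. After the program, the postcondition ¬(¬(tab[s] + 6 < y + 2*y)) must hold; in canonical form it is tab[s] < 3*y - 6.
Before havoc s: ∀s_1. tab[s_1] < 3*y - 6
Before tab[1] := y - 4: ∀s_1. store(tab, 1, y - 4)[s_1] < 3*y - 6
Answer: WP = ∀s_1. store(tab, 1, y - 4)[s_1] < 3*y - 6


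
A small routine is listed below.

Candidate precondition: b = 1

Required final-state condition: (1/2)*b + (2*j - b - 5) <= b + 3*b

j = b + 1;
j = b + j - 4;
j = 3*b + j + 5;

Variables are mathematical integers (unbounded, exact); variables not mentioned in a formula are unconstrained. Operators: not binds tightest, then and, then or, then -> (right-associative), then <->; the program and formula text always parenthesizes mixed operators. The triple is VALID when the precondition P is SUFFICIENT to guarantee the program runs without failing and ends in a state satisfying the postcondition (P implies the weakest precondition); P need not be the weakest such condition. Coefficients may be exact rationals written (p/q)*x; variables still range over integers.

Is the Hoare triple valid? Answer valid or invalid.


Working backward. After the program, the postcondition (1/2)*b + (2*j - b - 5) <= b + 3*b must hold; in canonical form it is 2*j <= (9/2)*b + 5.
Before j := 3*b + j + 5: (3/2)*b + 2*j <= -5
Before j := b + j - 4: (7/2)*b + 2*j <= 3
Before j := b + 1: (11/2)*b <= 1
The weakest precondition is (11/2)*b <= 1.
Check whether b = 1 implies it.
Countermodel: at the initial state b = 1, the precondition holds but the weakest precondition fails.
Answer: invalid


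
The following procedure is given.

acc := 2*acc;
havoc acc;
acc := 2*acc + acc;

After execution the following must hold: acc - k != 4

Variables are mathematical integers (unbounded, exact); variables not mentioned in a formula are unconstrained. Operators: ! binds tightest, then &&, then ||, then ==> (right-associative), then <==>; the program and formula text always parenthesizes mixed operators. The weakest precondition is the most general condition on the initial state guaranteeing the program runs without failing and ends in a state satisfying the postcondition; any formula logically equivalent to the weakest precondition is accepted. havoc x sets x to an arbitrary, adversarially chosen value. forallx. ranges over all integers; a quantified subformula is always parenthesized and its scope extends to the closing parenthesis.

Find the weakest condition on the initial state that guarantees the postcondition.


Working backward. After the program, the postcondition acc - k != 4 must hold; in canonical form it is acc != k + 4.
Before acc := 2*acc + acc: 3*acc != k + 4
Before havoc acc: forall acc_1. 3*acc_1 != k + 4
Before acc := 2*acc: forall acc_1. 3*acc_1 != k + 4
Answer: WP = forall acc_1. 3*acc_1 != k + 4


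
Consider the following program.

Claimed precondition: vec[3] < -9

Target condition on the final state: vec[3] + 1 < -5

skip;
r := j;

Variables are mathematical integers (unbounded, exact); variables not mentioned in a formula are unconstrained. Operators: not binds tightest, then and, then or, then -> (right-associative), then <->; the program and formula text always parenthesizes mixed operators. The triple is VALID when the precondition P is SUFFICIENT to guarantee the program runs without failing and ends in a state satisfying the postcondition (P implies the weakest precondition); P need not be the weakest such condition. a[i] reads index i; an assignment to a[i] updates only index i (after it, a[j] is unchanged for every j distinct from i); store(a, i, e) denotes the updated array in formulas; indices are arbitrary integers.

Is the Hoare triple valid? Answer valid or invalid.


Working backward. After the program, the postcondition vec[3] + 1 < -5 must hold; in canonical form it is vec[3] < -6.
Before r := j: vec[3] < -6
Before skip: vec[3] < -6
The weakest precondition is vec[3] < -6.
Check whether vec[3] < -9 implies it.
Every state satisfying the precondition satisfies the weakest precondition: the implication holds.
Answer: valid
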